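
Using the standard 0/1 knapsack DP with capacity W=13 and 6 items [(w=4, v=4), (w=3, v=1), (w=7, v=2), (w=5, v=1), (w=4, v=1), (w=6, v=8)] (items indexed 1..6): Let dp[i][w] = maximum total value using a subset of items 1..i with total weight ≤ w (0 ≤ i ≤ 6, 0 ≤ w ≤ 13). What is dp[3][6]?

4

i\w   0   1   2   3   4   5   6   7   8   9  10  11  12  13
  0   0   0   0   0   0   0   0   0   0   0   0   0   0   0
  1   0   0   0   0   4   4   4   4   4   4   4   4   4   4
  2   0   0   0   1   4   4   4   5   5   5   5   5   5   5
  3   0   0   0   1   4   4   4   5   5   5   5   6   6   6
  4   0   0   0   1   4   4   4   5   5   5   5   6   6   6
  5   0   0   0   1   4   4   4   5   5   5   5   6   6   6
  6   0   0   0   1   4   4   8   8   8   9  12  12  12  13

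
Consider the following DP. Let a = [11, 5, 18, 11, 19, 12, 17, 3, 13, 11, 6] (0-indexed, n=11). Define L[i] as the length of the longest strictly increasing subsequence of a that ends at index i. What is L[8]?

4

   i    0    1    2    3    4    5    6    7    8    9   10
a[i]   11    5   18   11   19   12   17    3   13   11    6
L[i]    1    1    2    2    3    3    4    1    4    2    2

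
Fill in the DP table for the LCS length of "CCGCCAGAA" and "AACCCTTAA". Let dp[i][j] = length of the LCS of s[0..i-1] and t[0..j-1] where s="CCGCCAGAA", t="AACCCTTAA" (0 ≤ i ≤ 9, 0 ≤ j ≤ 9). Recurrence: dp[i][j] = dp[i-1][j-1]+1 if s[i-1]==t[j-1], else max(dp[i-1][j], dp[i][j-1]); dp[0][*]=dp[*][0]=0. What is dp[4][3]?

1

   ''  A  A  C  C  C  T  T  A  A
''  0  0  0  0  0  0  0  0  0  0
 C  0  0  0  1  1  1  1  1  1  1
 C  0  0  0  1  2  2  2  2  2  2
 G  0  0  0  1  2  2  2  2  2  2
 C  0  0  0  1  2  3  3  3  3  3
 C  0  0  0  1  2  3  3  3  3  3
 A  0  1  1  1  2  3  3  3  4  4
 G  0  1  1  1  2  3  3  3  4  4
 A  0  1  2  2  2  3  3  3  4  5
 A  0  1  2  2  2  3  3  3  4  5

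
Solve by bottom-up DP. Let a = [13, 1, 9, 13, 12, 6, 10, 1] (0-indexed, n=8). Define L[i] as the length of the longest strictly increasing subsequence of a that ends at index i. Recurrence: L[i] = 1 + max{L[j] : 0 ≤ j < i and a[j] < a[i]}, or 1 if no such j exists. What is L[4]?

   i    0    1    2    3    4    5    6    7
a[i]   13    1    9   13   12    6   10    1
L[i]    1    1    2    3    3    2    3    1

3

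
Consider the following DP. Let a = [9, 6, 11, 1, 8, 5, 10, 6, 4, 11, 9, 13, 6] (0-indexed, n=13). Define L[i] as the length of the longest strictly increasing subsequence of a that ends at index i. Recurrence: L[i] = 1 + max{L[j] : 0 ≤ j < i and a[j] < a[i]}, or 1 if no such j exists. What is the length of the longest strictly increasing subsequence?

5

   i    0    1    2    3    4    5    6    7    8    9   10   11   12
a[i]    9    6   11    1    8    5   10    6    4   11    9   13    6
L[i]    1    1    2    1    2    2    3    3    2    4    4    5    3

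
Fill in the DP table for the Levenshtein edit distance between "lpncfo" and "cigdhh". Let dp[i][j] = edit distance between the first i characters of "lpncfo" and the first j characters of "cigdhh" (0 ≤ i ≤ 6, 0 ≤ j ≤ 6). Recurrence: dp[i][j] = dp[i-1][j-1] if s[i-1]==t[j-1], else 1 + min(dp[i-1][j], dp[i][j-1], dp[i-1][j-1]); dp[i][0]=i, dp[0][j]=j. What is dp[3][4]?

   ''  c  i  g  d  h  h
''  0  1  2  3  4  5  6
 l  1  1  2  3  4  5  6
 p  2  2  2  3  4  5  6
 n  3  3  3  3  4  5  6
 c  4  3  4  4  4  5  6
 f  5  4  4  5  5  5  6
 o  6  5  5  5  6  6  6

4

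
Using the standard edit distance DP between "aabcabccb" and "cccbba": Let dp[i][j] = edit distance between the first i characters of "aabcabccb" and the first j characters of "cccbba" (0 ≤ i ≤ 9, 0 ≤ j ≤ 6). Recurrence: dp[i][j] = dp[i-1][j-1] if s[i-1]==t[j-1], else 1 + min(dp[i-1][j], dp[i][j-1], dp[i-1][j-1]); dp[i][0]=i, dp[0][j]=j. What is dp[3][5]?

   ''  c  c  c  b  b  a
''  0  1  2  3  4  5  6
 a  1  1  2  3  4  5  5
 a  2  2  2  3  4  5  5
 b  3  3  3  3  3  4  5
 c  4  3  3  3  4  4  5
 a  5  4  4  4  4  5  4
 b  6  5  5  5  4  4  5
 c  7  6  5  5  5  5  5
 c  8  7  6  5  6  6  6
 b  9  8  7  6  5  6  7

4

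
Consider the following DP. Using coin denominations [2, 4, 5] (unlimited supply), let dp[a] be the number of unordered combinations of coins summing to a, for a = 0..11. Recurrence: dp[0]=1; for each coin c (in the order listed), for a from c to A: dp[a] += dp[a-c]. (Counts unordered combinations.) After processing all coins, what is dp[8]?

after  coin     0     1     2     3     4     5     6     7     8     9    10    11
          2     1     0     1     0     1     0     1     0     1     0     1     0
          4     1     0     1     0     2     0     2     0     3     0     3     0
          5     1     0     1     0     2     1     2     1     3     2     4     2

3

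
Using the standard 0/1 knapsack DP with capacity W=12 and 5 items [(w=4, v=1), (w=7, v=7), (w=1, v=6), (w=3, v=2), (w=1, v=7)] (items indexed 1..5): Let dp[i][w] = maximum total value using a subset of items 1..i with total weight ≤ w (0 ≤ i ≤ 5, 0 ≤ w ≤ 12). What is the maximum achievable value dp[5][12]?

i\w   0   1   2   3   4   5   6   7   8   9  10  11  12
  0   0   0   0   0   0   0   0   0   0   0   0   0   0
  1   0   0   0   0   1   1   1   1   1   1   1   1   1
  2   0   0   0   0   1   1   1   7   7   7   7   8   8
  3   0   6   6   6   6   7   7   7  13  13  13  13  14
  4   0   6   6   6   8   8   8   8  13  13  13  15  15
  5   0   7  13  13  13  15  15  15  15  20  20  20  22

22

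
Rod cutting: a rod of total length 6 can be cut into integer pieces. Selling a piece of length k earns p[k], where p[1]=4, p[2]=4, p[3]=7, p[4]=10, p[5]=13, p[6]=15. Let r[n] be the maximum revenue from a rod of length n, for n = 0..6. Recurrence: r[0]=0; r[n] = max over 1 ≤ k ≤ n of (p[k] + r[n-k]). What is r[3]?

   n    0    1    2    3    4    5    6
r[n]    0    4    8   12   16   20   24

12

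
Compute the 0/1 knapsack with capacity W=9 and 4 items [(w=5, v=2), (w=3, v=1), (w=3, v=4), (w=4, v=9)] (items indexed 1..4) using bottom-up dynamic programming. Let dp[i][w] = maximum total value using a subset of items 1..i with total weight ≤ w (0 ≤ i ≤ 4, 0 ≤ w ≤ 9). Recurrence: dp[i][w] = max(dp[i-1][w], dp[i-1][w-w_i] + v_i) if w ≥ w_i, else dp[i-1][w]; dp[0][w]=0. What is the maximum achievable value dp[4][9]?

13

i\w   0   1   2   3   4   5   6   7   8   9
  0   0   0   0   0   0   0   0   0   0   0
  1   0   0   0   0   0   2   2   2   2   2
  2   0   0   0   1   1   2   2   2   3   3
  3   0   0   0   4   4   4   5   5   6   6
  4   0   0   0   4   9   9   9  13  13  13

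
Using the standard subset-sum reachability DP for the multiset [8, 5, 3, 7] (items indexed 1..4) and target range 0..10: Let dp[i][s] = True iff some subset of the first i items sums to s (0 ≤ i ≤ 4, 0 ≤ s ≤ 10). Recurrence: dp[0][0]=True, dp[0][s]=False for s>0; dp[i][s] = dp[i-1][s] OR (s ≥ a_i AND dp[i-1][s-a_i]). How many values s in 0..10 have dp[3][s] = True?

4

i\s   0   1   2   3   4   5   6   7   8   9  10
  0   T   F   F   F   F   F   F   F   F   F   F
  1   T   F   F   F   F   F   F   F   T   F   F
  2   T   F   F   F   F   T   F   F   T   F   F
  3   T   F   F   T   F   T   F   F   T   F   F
  4   T   F   F   T   F   T   F   T   T   F   T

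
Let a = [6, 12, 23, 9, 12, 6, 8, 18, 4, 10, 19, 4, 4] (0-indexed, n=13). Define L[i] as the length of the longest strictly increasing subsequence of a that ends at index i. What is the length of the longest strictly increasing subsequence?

5

   i    0    1    2    3    4    5    6    7    8    9   10   11   12
a[i]    6   12   23    9   12    6    8   18    4   10   19    4    4
L[i]    1    2    3    2    3    1    2    4    1    3    5    1    1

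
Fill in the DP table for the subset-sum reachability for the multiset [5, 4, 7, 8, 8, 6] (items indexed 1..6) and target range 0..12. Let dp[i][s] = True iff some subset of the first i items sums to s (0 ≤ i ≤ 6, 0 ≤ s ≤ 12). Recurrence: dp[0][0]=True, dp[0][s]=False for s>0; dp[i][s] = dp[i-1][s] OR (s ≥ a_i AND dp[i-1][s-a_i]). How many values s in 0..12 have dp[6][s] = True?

10

i\s   0   1   2   3   4   5   6   7   8   9  10  11  12
  0   T   F   F   F   F   F   F   F   F   F   F   F   F
  1   T   F   F   F   F   T   F   F   F   F   F   F   F
  2   T   F   F   F   T   T   F   F   F   T   F   F   F
  3   T   F   F   F   T   T   F   T   F   T   F   T   T
  4   T   F   F   F   T   T   F   T   T   T   F   T   T
  5   T   F   F   F   T   T   F   T   T   T   F   T   T
  6   T   F   F   F   T   T   T   T   T   T   T   T   T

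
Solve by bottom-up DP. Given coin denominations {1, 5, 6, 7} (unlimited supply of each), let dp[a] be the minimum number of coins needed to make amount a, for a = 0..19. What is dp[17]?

 a  0  1  2  3  4  5  6  7  8  9 10 11 12 13 14 15 16 17 18 19
dp  0  1  2  3  4  1  1  1  2  3  2  2  2  2  2  3  3  3  3  3

3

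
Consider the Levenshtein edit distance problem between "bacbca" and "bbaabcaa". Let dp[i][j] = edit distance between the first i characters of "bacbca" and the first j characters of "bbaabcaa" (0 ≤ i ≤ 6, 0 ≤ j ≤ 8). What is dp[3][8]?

5

   ''  b  b  a  a  b  c  a  a
''  0  1  2  3  4  5  6  7  8
 b  1  0  1  2  3  4  5  6  7
 a  2  1  1  1  2  3  4  5  6
 c  3  2  2  2  2  3  3  4  5
 b  4  3  2  3  3  2  3  4  5
 c  5  4  3  3  4  3  2  3  4
 a  6  5  4  3  3  4  3  2  3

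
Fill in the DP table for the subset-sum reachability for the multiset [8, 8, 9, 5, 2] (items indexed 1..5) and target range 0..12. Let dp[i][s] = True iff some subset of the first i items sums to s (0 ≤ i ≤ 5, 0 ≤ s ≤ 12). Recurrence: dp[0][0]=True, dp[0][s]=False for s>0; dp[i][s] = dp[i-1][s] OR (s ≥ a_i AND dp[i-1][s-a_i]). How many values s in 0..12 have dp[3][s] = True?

i\s   0   1   2   3   4   5   6   7   8   9  10  11  12
  0   T   F   F   F   F   F   F   F   F   F   F   F   F
  1   T   F   F   F   F   F   F   F   T   F   F   F   F
  2   T   F   F   F   F   F   F   F   T   F   F   F   F
  3   T   F   F   F   F   F   F   F   T   T   F   F   F
  4   T   F   F   F   F   T   F   F   T   T   F   F   F
  5   T   F   T   F   F   T   F   T   T   T   T   T   F

3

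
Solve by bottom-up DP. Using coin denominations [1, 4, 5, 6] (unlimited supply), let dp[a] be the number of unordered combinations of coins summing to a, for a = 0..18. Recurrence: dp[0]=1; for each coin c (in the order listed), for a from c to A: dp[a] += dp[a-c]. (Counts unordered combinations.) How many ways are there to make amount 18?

after  coin     0     1     2     3     4     5     6     7     8     9    10    11    12    13    14    15    16    17    18
          1     1     1     1     1     1     1     1     1     1     1     1     1     1     1     1     1     1     1     1
          4     1     1     1     1     2     2     2     2     3     3     3     3     4     4     4     4     5     5     5
          5     1     1     1     1     2     3     3     3     4     5     6     6     7     8     9    10    11    12    13
          6     1     1     1     1     2     3     4     4     5     6     8     9    11    12    14    16    19    21    24

24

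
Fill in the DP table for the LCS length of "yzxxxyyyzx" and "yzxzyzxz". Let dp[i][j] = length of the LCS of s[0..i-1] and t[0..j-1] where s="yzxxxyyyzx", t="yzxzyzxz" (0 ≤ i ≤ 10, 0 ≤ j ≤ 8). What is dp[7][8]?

   ''  y  z  x  z  y  z  x  z
''  0  0  0  0  0  0  0  0  0
 y  0  1  1  1  1  1  1  1  1
 z  0  1  2  2  2  2  2  2  2
 x  0  1  2  3  3  3  3  3  3
 x  0  1  2  3  3  3  3  4  4
 x  0  1  2  3  3  3  3  4  4
 y  0  1  2  3  3  4  4  4  4
 y  0  1  2  3  3  4  4  4  4
 y  0  1  2  3  3  4  4  4  4
 z  0  1  2  3  4  4  5  5  5
 x  0  1  2  3  4  4  5  6  6

4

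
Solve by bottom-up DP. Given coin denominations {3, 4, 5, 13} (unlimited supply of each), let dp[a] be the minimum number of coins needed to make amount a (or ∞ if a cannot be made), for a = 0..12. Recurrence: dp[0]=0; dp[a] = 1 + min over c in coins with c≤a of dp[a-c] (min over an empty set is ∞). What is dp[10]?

 a  0  1  2  3  4  5  6  7  8  9 10 11 12
dp  0  -  -  1  1  1  2  2  2  2  2  3  3
(- denotes ∞ / unreachable)

2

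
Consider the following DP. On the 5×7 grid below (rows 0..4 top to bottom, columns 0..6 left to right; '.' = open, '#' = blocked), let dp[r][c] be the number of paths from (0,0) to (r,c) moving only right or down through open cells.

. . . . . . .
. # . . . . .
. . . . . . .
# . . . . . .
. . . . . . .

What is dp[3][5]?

25

r\c   0   1   2   3   4   5   6
  0   1   1   1   1   1   1   1
  1   1   0   1   2   3   4   5
  2   1   1   2   4   7  11  16
  3   0   1   3   7  14  25  41
  4   0   1   4  11  25  50  91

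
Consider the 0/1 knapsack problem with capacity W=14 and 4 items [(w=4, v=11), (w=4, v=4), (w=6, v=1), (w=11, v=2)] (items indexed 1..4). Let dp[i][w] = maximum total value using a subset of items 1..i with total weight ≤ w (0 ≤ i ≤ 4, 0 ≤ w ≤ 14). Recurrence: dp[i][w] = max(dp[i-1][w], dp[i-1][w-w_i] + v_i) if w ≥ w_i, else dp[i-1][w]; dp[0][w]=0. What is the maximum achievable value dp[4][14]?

i\w   0   1   2   3   4   5   6   7   8   9  10  11  12  13  14
  0   0   0   0   0   0   0   0   0   0   0   0   0   0   0   0
  1   0   0   0   0  11  11  11  11  11  11  11  11  11  11  11
  2   0   0   0   0  11  11  11  11  15  15  15  15  15  15  15
  3   0   0   0   0  11  11  11  11  15  15  15  15  15  15  16
  4   0   0   0   0  11  11  11  11  15  15  15  15  15  15  16

16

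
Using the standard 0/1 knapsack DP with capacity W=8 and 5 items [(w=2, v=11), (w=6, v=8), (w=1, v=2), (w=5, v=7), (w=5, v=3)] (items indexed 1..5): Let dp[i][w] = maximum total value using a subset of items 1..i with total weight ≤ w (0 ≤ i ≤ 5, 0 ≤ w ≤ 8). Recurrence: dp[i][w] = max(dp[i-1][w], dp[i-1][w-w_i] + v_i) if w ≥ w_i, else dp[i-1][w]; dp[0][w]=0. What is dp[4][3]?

13

i\w   0   1   2   3   4   5   6   7   8
  0   0   0   0   0   0   0   0   0   0
  1   0   0  11  11  11  11  11  11  11
  2   0   0  11  11  11  11  11  11  19
  3   0   2  11  13  13  13  13  13  19
  4   0   2  11  13  13  13  13  18  20
  5   0   2  11  13  13  13  13  18  20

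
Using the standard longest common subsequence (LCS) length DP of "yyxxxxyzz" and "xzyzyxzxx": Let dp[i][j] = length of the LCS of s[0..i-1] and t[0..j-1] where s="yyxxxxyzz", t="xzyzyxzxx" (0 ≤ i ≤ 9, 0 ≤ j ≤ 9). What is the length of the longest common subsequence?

5

   ''  x  z  y  z  y  x  z  x  x
''  0  0  0  0  0  0  0  0  0  0
 y  0  0  0  1  1  1  1  1  1  1
 y  0  0  0  1  1  2  2  2  2  2
 x  0  1  1  1  1  2  3  3  3  3
 x  0  1  1  1  1  2  3  3  4  4
 x  0  1  1  1  1  2  3  3  4  5
 x  0  1  1  1  1  2  3  3  4  5
 y  0  1  1  2  2  2  3  3  4  5
 z  0  1  2  2  3  3  3  4  4  5
 z  0  1  2  2  3  3  3  4  4  5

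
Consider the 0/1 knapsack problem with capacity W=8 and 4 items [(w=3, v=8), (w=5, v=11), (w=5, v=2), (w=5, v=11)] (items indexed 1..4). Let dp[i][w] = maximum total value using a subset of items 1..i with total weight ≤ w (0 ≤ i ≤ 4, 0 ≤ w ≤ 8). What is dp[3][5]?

i\w   0   1   2   3   4   5   6   7   8
  0   0   0   0   0   0   0   0   0   0
  1   0   0   0   8   8   8   8   8   8
  2   0   0   0   8   8  11  11  11  19
  3   0   0   0   8   8  11  11  11  19
  4   0   0   0   8   8  11  11  11  19

11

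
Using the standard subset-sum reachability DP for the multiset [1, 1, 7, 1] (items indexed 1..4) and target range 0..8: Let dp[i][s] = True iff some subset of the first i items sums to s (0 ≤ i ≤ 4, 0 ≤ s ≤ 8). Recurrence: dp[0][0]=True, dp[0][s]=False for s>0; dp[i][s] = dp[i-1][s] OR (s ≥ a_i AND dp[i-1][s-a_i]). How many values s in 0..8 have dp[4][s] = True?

i\s   0   1   2   3   4   5   6   7   8
  0   T   F   F   F   F   F   F   F   F
  1   T   T   F   F   F   F   F   F   F
  2   T   T   T   F   F   F   F   F   F
  3   T   T   T   F   F   F   F   T   T
  4   T   T   T   T   F   F   F   T   T

6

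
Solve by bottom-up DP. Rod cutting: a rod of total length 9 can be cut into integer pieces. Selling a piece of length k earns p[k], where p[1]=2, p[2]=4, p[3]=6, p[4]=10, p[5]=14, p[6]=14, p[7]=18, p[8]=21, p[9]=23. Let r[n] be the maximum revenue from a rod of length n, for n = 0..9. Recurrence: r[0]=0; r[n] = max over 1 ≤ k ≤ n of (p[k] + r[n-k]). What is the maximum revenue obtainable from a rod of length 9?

24

   n    0    1    2    3    4    5    6    7    8    9
r[n]    0    2    4    6   10   14   16   18   21   24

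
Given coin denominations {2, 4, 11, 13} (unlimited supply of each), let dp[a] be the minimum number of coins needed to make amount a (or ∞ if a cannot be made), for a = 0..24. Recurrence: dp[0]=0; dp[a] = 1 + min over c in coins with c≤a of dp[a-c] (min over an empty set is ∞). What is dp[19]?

3

 a  0  1  2  3  4  5  6  7  8  9 10 11 12 13 14 15 16 17 18 19 20 21 22 23 24
dp  0  -  1  -  1  -  2  -  2  -  3  1  3  1  4  2  4  2  5  3  5  3  2  4  2
(- denotes ∞ / unreachable)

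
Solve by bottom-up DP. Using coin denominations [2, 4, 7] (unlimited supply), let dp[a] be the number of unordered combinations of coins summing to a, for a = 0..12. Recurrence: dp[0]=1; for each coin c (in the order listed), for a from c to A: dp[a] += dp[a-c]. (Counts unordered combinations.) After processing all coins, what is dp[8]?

3

after  coin     0     1     2     3     4     5     6     7     8     9    10    11    12
          2     1     0     1     0     1     0     1     0     1     0     1     0     1
          4     1     0     1     0     2     0     2     0     3     0     3     0     4
          7     1     0     1     0     2     0     2     1     3     1     3     2     4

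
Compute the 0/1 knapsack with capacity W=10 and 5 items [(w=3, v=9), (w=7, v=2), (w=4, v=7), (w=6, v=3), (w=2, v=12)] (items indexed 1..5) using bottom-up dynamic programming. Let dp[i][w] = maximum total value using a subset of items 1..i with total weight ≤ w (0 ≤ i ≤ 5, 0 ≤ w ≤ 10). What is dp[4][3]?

9

i\w   0   1   2   3   4   5   6   7   8   9  10
  0   0   0   0   0   0   0   0   0   0   0   0
  1   0   0   0   9   9   9   9   9   9   9   9
  2   0   0   0   9   9   9   9   9   9   9  11
  3   0   0   0   9   9   9   9  16  16  16  16
  4   0   0   0   9   9   9   9  16  16  16  16
  5   0   0  12  12  12  21  21  21  21  28  28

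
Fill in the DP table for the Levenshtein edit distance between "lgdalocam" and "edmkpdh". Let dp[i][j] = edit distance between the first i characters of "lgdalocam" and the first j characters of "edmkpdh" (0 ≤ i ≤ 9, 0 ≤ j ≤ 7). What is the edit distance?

8

   ''  e  d  m  k  p  d  h
''  0  1  2  3  4  5  6  7
 l  1  1  2  3  4  5  6  7
 g  2  2  2  3  4  5  6  7
 d  3  3  2  3  4  5  5  6
 a  4  4  3  3  4  5  6  6
 l  5  5  4  4  4  5  6  7
 o  6  6  5  5  5  5  6  7
 c  7  7  6  6  6  6  6  7
 a  8  8  7  7  7  7  7  7
 m  9  9  8  7  8  8  8  8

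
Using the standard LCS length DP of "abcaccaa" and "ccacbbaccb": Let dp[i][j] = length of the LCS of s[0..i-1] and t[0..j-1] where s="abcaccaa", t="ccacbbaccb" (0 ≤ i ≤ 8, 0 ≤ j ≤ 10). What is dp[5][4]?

3

   ''  c  c  a  c  b  b  a  c  c  b
''  0  0  0  0  0  0  0  0  0  0  0
 a  0  0  0  1  1  1  1  1  1  1  1
 b  0  0  0  1  1  2  2  2  2  2  2
 c  0  1  1  1  2  2  2  2  3  3  3
 a  0  1  1  2  2  2  2  3  3  3  3
 c  0  1  2  2  3  3  3  3  4  4  4
 c  0  1  2  2  3  3  3  3  4  5  5
 a  0  1  2  3  3  3  3  4  4  5  5
 a  0  1  2  3  3  3  3  4  4  5  5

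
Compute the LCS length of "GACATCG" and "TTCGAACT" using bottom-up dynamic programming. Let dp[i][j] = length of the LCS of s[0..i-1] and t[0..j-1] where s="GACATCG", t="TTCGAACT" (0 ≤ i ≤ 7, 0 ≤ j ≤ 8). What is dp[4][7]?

   ''  T  T  C  G  A  A  C  T
''  0  0  0  0  0  0  0  0  0
 G  0  0  0  0  1  1  1  1  1
 A  0  0  0  0  1  2  2  2  2
 C  0  0  0  1  1  2  2  3  3
 A  0  0  0  1  1  2  3  3  3
 T  0  1  1  1  1  2  3  3  4
 C  0  1  1  2  2  2  3  4  4
 G  0  1  1  2  3  3  3  4  4

3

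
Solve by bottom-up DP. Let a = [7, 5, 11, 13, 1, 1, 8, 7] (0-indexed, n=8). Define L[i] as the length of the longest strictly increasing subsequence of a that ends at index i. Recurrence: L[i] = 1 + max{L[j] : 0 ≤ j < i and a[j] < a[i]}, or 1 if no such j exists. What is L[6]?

   i    0    1    2    3    4    5    6    7
a[i]    7    5   11   13    1    1    8    7
L[i]    1    1    2    3    1    1    2    2

2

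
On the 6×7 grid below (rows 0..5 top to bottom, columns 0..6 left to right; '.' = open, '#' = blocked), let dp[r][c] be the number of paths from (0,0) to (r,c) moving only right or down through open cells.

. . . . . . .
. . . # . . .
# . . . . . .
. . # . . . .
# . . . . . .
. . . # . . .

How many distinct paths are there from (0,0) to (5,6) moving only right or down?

r\c   0   1   2   3   4   5   6
  0   1   1   1   1   1   1   1
  1   1   2   3   0   1   2   3
  2   0   2   5   5   6   8  11
  3   0   2   0   5  11  19  30
  4   0   2   2   7  18  37  67
  5   0   2   4   0  18  55 122

122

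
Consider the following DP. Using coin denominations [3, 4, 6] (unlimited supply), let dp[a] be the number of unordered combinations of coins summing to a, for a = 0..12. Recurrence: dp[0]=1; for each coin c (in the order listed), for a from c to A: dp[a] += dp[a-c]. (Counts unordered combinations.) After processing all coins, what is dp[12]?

4

after  coin     0     1     2     3     4     5     6     7     8     9    10    11    12
          3     1     0     0     1     0     0     1     0     0     1     0     0     1
          4     1     0     0     1     1     0     1     1     1     1     1     1     2
          6     1     0     0     1     1     0     2     1     1     2     2     1     4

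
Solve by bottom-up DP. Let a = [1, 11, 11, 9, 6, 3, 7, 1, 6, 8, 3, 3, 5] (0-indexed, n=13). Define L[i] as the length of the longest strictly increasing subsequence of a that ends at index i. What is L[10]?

2

   i    0    1    2    3    4    5    6    7    8    9   10   11   12
a[i]    1   11   11    9    6    3    7    1    6    8    3    3    5
L[i]    1    2    2    2    2    2    3    1    3    4    2    2    3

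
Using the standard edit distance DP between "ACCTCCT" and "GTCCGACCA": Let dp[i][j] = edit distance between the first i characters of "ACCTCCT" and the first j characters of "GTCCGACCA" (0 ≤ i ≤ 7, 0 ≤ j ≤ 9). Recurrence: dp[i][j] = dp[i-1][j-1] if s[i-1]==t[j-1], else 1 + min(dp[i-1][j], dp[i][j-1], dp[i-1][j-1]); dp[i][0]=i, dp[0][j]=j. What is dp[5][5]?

   ''  G  T  C  C  G  A  C  C  A
''  0  1  2  3  4  5  6  7  8  9
 A  1  1  2  3  4  5  5  6  7  8
 C  2  2  2  2  3  4  5  5  6  7
 C  3  3  3  2  2  3  4  5  5  6
 T  4  4  3  3  3  3  4  5  6  6
 C  5  5  4  3  3  4  4  4  5  6
 C  6  6  5  4  3  4  5  4  4  5
 T  7  7  6  5  4  4  5  5  5  5

4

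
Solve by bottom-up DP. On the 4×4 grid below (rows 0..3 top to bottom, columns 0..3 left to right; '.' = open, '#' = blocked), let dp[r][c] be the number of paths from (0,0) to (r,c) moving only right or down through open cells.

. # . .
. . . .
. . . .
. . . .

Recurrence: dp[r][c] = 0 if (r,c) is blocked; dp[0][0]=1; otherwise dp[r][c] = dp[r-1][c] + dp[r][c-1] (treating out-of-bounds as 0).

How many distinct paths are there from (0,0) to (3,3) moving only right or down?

r\c   0   1   2   3
  0   1   0   0   0
  1   1   1   1   1
  2   1   2   3   4
  3   1   3   6  10

10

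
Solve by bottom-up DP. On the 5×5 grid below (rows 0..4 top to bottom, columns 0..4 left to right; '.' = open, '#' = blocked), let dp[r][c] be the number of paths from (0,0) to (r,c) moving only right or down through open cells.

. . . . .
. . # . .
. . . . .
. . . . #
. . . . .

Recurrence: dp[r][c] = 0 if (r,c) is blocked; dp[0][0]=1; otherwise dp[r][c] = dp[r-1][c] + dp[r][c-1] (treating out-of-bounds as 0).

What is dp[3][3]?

r\c   0   1   2   3   4
  0   1   1   1   1   1
  1   1   2   0   1   2
  2   1   3   3   4   6
  3   1   4   7  11   0
  4   1   5  12  23  23

11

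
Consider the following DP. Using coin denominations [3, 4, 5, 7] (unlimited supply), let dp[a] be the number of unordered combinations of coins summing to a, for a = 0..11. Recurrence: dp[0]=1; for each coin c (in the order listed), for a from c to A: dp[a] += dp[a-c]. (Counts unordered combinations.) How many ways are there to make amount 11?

3

after  coin     0     1     2     3     4     5     6     7     8     9    10    11
          3     1     0     0     1     0     0     1     0     0     1     0     0
          4     1     0     0     1     1     0     1     1     1     1     1     1
          5     1     0     0     1     1     1     1     1     2     2     2     2
          7     1     0     0     1     1     1     1     2     2     2     3     3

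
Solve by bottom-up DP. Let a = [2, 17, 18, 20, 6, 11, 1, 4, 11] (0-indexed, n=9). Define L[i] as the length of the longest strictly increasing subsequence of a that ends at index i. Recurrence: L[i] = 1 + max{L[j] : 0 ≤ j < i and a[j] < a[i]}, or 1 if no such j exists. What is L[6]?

1

   i    0    1    2    3    4    5    6    7    8
a[i]    2   17   18   20    6   11    1    4   11
L[i]    1    2    3    4    2    3    1    2    3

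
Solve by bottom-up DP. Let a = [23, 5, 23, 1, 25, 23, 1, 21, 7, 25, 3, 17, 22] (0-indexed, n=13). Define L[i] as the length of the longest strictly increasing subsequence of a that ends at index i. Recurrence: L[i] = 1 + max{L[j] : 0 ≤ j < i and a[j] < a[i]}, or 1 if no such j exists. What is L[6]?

   i    0    1    2    3    4    5    6    7    8    9   10   11   12
a[i]   23    5   23    1   25   23    1   21    7   25    3   17   22
L[i]    1    1    2    1    3    2    1    2    2    3    2    3    4

1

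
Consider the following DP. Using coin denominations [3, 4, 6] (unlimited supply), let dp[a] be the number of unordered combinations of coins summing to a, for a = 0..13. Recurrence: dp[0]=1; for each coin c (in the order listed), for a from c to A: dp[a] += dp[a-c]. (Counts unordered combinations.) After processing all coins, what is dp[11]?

after  coin     0     1     2     3     4     5     6     7     8     9    10    11    12    13
          3     1     0     0     1     0     0     1     0     0     1     0     0     1     0
          4     1     0     0     1     1     0     1     1     1     1     1     1     2     1
          6     1     0     0     1     1     0     2     1     1     2     2     1     4     2

1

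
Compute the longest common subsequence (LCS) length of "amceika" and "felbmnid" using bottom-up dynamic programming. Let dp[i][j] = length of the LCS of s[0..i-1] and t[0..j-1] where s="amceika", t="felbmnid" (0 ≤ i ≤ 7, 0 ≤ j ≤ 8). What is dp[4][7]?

   ''  f  e  l  b  m  n  i  d
''  0  0  0  0  0  0  0  0  0
 a  0  0  0  0  0  0  0  0  0
 m  0  0  0  0  0  1  1  1  1
 c  0  0  0  0  0  1  1  1  1
 e  0  0  1  1  1  1  1  1  1
 i  0  0  1  1  1  1  1  2  2
 k  0  0  1  1  1  1  1  2  2
 a  0  0  1  1  1  1  1  2  2

1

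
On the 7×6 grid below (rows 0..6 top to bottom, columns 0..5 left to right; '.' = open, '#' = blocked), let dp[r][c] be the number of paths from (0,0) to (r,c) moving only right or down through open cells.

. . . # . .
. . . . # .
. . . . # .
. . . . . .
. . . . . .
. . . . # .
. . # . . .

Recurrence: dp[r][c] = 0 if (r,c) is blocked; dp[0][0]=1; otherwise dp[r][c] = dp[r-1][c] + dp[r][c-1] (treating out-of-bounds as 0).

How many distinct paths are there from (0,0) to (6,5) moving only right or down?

r\c   0   1   2   3   4   5
  0   1   1   1   0   0   0
  1   1   2   3   3   0   0
  2   1   3   6   9   0   0
  3   1   4  10  19  19  19
  4   1   5  15  34  53  72
  5   1   6  21  55   0  72
  6   1   7   0  55  55 127

127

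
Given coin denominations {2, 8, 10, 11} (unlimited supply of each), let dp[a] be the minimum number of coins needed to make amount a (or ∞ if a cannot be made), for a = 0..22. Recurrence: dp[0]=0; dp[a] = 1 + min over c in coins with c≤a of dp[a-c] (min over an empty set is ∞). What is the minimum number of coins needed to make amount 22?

2

 a  0  1  2  3  4  5  6  7  8  9 10 11 12 13 14 15 16 17 18 19 20 21 22
dp  0  -  1  -  2  -  3  -  1  -  1  1  2  2  3  3  2  4  2  2  2  2  2
(- denotes ∞ / unreachable)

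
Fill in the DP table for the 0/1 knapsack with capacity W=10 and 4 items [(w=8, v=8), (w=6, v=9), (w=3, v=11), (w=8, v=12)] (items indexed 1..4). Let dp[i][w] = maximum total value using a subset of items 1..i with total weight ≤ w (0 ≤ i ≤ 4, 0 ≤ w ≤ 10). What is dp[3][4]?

i\w   0   1   2   3   4   5   6   7   8   9  10
  0   0   0   0   0   0   0   0   0   0   0   0
  1   0   0   0   0   0   0   0   0   8   8   8
  2   0   0   0   0   0   0   9   9   9   9   9
  3   0   0   0  11  11  11  11  11  11  20  20
  4   0   0   0  11  11  11  11  11  12  20  20

11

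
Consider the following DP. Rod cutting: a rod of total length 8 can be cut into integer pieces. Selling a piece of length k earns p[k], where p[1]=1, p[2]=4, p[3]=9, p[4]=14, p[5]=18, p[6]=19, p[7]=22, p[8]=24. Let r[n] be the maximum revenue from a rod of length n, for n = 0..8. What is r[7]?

   n    0    1    2    3    4    5    6    7    8
r[n]    0    1    4    9   14   18   19   23   28

23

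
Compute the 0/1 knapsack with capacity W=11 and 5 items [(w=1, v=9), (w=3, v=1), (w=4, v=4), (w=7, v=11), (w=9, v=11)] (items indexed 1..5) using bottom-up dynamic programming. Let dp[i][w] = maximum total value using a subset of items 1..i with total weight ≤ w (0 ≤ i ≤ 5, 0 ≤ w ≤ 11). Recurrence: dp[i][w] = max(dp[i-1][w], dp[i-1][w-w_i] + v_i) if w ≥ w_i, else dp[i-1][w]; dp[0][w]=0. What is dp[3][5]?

i\w   0   1   2   3   4   5   6   7   8   9  10  11
  0   0   0   0   0   0   0   0   0   0   0   0   0
  1   0   9   9   9   9   9   9   9   9   9   9   9
  2   0   9   9   9  10  10  10  10  10  10  10  10
  3   0   9   9   9  10  13  13  13  14  14  14  14
  4   0   9   9   9  10  13  13  13  20  20  20  21
  5   0   9   9   9  10  13  13  13  20  20  20  21

13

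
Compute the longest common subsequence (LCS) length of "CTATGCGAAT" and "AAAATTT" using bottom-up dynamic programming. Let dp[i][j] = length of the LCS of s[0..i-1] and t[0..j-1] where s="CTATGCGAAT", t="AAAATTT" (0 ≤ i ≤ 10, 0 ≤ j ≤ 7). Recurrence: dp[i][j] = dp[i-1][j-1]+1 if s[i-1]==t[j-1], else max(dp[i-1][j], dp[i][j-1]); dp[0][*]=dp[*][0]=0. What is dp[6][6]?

   ''  A  A  A  A  T  T  T
''  0  0  0  0  0  0  0  0
 C  0  0  0  0  0  0  0  0
 T  0  0  0  0  0  1  1  1
 A  0  1  1  1  1  1  1  1
 T  0  1  1  1  1  2  2  2
 G  0  1  1  1  1  2  2  2
 C  0  1  1  1  1  2  2  2
 G  0  1  1  1  1  2  2  2
 A  0  1  2  2  2  2  2  2
 A  0  1  2  3  3  3  3  3
 T  0  1  2  3  3  4  4  4

2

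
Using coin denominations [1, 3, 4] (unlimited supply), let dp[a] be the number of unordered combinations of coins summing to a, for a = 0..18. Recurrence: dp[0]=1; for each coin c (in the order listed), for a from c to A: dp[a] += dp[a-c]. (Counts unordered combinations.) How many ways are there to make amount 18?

20

after  coin     0     1     2     3     4     5     6     7     8     9    10    11    12    13    14    15    16    17    18
          1     1     1     1     1     1     1     1     1     1     1     1     1     1     1     1     1     1     1     1
          3     1     1     1     2     2     2     3     3     3     4     4     4     5     5     5     6     6     6     7
          4     1     1     1     2     3     3     4     5     6     7     8     9    11    12    13    15    17    18    20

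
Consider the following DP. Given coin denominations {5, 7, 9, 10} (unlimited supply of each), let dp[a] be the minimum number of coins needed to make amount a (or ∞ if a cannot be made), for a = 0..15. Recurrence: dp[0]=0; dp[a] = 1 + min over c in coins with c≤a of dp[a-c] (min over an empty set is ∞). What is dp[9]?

 a  0  1  2  3  4  5  6  7  8  9 10 11 12 13 14 15
dp  0  -  -  -  -  1  -  1  -  1  1  -  2  -  2  2
(- denotes ∞ / unreachable)

1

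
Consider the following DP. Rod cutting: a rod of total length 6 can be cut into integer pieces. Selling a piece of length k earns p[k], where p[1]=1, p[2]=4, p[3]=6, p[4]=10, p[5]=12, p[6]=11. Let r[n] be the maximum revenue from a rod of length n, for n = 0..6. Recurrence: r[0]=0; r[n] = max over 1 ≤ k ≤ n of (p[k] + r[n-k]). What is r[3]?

   n    0    1    2    3    4    5    6
r[n]    0    1    4    6   10   12   14

6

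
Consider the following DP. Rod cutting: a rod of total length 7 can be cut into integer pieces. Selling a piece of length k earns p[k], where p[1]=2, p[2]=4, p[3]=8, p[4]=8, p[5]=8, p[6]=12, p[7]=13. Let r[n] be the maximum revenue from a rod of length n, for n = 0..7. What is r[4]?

   n    0    1    2    3    4    5    6    7
r[n]    0    2    4    8   10   12   16   18

10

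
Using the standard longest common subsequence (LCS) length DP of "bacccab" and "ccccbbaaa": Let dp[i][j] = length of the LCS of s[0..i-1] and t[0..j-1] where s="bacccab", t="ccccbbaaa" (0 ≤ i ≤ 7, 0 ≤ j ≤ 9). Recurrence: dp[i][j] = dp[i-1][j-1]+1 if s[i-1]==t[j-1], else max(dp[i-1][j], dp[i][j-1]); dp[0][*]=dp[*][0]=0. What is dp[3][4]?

1

   ''  c  c  c  c  b  b  a  a  a
''  0  0  0  0  0  0  0  0  0  0
 b  0  0  0  0  0  1  1  1  1  1
 a  0  0  0  0  0  1  1  2  2  2
 c  0  1  1  1  1  1  1  2  2  2
 c  0  1  2  2  2  2  2  2  2  2
 c  0  1  2  3  3  3  3  3  3  3
 a  0  1  2  3  3  3  3  4  4  4
 b  0  1  2  3  3  4  4  4  4  4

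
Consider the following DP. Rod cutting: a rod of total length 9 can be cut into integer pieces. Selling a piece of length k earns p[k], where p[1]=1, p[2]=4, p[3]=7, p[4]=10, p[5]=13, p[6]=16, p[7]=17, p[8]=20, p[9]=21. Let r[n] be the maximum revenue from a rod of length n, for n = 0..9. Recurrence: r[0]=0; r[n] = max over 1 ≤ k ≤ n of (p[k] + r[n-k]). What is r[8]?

   n    0    1    2    3    4    5    6    7    8    9
r[n]    0    1    4    7   10   13   16   17   20   23

20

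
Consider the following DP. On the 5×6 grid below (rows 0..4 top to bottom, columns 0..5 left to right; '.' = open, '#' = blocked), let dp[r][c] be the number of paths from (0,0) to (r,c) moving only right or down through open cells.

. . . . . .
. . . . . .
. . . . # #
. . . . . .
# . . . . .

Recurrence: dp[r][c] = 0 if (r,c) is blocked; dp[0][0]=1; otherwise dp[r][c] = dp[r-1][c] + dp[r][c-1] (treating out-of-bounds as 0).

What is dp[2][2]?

r\c   0   1   2   3   4   5
  0   1   1   1   1   1   1
  1   1   2   3   4   5   6
  2   1   3   6  10   0   0
  3   1   4  10  20  20  20
  4   0   4  14  34  54  74

6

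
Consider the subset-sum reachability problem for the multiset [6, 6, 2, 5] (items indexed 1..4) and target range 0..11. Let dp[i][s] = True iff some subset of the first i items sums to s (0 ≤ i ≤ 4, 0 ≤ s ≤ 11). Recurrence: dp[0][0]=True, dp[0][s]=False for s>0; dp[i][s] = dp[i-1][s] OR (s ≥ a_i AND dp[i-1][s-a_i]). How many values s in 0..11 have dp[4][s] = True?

i\s   0   1   2   3   4   5   6   7   8   9  10  11
  0   T   F   F   F   F   F   F   F   F   F   F   F
  1   T   F   F   F   F   F   T   F   F   F   F   F
  2   T   F   F   F   F   F   T   F   F   F   F   F
  3   T   F   T   F   F   F   T   F   T   F   F   F
  4   T   F   T   F   F   T   T   T   T   F   F   T

7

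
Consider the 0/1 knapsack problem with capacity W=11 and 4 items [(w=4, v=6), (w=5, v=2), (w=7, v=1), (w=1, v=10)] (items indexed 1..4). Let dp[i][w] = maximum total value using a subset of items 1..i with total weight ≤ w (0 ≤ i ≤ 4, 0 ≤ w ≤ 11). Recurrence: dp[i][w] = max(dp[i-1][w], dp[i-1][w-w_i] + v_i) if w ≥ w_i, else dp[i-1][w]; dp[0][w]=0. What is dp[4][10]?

i\w   0   1   2   3   4   5   6   7   8   9  10  11
  0   0   0   0   0   0   0   0   0   0   0   0   0
  1   0   0   0   0   6   6   6   6   6   6   6   6
  2   0   0   0   0   6   6   6   6   6   8   8   8
  3   0   0   0   0   6   6   6   6   6   8   8   8
  4   0  10  10  10  10  16  16  16  16  16  18  18

18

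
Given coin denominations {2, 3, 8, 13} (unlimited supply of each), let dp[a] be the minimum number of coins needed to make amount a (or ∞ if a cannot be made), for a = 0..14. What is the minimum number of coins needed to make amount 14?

 a  0  1  2  3  4  5  6  7  8  9 10 11 12 13 14
dp  0  -  1  1  2  2  2  3  1  3  2  2  3  1  3
(- denotes ∞ / unreachable)

3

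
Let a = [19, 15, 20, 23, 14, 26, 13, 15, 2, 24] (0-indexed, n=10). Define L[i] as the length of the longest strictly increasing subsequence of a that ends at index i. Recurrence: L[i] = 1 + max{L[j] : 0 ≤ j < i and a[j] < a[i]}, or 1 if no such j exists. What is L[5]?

4

   i    0    1    2    3    4    5    6    7    8    9
a[i]   19   15   20   23   14   26   13   15    2   24
L[i]    1    1    2    3    1    4    1    2    1    4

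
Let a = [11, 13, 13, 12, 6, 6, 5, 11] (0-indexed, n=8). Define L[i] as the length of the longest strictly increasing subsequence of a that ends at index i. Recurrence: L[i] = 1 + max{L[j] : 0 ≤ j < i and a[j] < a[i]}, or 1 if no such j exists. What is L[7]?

   i    0    1    2    3    4    5    6    7
a[i]   11   13   13   12    6    6    5   11
L[i]    1    2    2    2    1    1    1    2

2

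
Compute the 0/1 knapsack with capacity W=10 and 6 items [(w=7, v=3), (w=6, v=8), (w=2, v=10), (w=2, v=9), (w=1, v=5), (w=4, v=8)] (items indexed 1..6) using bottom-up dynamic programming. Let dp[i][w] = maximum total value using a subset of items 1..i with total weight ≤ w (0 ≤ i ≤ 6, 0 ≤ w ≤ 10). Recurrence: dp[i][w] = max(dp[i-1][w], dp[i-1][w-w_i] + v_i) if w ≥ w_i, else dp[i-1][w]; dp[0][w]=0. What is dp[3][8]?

i\w   0   1   2   3   4   5   6   7   8   9  10
  0   0   0   0   0   0   0   0   0   0   0   0
  1   0   0   0   0   0   0   0   3   3   3   3
  2   0   0   0   0   0   0   8   8   8   8   8
  3   0   0  10  10  10  10  10  10  18  18  18
  4   0   0  10  10  19  19  19  19  19  19  27
  5   0   5  10  15  19  24  24  24  24  24  27
  6   0   5  10  15  19  24  24  24  27  32  32

18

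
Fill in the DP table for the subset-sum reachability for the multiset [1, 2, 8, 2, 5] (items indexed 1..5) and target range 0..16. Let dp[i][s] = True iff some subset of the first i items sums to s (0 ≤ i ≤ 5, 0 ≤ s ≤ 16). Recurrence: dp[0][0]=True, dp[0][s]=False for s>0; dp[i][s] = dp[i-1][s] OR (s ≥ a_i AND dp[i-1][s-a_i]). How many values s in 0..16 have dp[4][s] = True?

12

i\s   0   1   2   3   4   5   6   7   8   9  10  11  12  13  14  15  16
  0   T   F   F   F   F   F   F   F   F   F   F   F   F   F   F   F   F
  1   T   T   F   F   F   F   F   F   F   F   F   F   F   F   F   F   F
  2   T   T   T   T   F   F   F   F   F   F   F   F   F   F   F   F   F
  3   T   T   T   T   F   F   F   F   T   T   T   T   F   F   F   F   F
  4   T   T   T   T   T   T   F   F   T   T   T   T   T   T   F   F   F
  5   T   T   T   T   T   T   T   T   T   T   T   T   T   T   T   T   T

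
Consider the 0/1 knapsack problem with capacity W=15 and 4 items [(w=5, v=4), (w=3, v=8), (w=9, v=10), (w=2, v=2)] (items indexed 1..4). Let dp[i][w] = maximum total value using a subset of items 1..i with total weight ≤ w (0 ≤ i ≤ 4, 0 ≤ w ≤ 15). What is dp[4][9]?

i\w   0   1   2   3   4   5   6   7   8   9  10  11  12  13  14  15
  0   0   0   0   0   0   0   0   0   0   0   0   0   0   0   0   0
  1   0   0   0   0   0   4   4   4   4   4   4   4   4   4   4   4
  2   0   0   0   8   8   8   8   8  12  12  12  12  12  12  12  12
  3   0   0   0   8   8   8   8   8  12  12  12  12  18  18  18  18
  4   0   0   2   8   8  10  10  10  12  12  14  14  18  18  20  20

12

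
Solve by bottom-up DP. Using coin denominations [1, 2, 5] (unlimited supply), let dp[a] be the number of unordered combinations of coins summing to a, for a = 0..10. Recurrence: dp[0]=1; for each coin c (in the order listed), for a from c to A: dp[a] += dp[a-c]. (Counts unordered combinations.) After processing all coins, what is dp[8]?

after  coin     0     1     2     3     4     5     6     7     8     9    10
          1     1     1     1     1     1     1     1     1     1     1     1
          2     1     1     2     2     3     3     4     4     5     5     6
          5     1     1     2     2     3     4     5     6     7     8    10

7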